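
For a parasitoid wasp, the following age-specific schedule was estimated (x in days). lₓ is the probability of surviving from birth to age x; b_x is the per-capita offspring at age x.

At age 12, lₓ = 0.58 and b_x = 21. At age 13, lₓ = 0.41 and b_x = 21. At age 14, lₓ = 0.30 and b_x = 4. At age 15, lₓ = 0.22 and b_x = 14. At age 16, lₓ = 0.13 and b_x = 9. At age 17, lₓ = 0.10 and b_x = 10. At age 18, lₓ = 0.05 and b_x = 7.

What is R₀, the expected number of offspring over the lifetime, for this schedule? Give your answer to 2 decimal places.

27.59

R₀ = Σ lₓ b_x:
  age 12: 0.58 × 21 = 12.1800
  age 13: 0.41 × 21 = 8.6100
  age 14: 0.30 × 4 = 1.2000
  age 15: 0.22 × 14 = 3.0800
  age 16: 0.13 × 9 = 1.1700
  age 17: 0.10 × 10 = 1.0000
  age 18: 0.05 × 7 = 0.3500
R₀ = 12.1800 + 8.6100 + 1.2000 + 3.0800 + 1.1700 + 1.0000 + 0.3500 = 27.5900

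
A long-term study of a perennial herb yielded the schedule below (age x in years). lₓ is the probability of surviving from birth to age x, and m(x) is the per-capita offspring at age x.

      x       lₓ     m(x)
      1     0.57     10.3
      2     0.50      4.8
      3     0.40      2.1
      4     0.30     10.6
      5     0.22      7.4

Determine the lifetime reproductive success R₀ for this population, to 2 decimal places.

R₀ = Σ lₓ m(x):
  age 1: 0.57 × 10.3 = 5.8710
  age 2: 0.50 × 4.8 = 2.4000
  age 3: 0.40 × 2.1 = 0.8400
  age 4: 0.30 × 10.6 = 3.1800
  age 5: 0.22 × 7.4 = 1.6280
R₀ = 5.8710 + 2.4000 + 0.8400 + 3.1800 + 1.6280 = 13.9190

13.92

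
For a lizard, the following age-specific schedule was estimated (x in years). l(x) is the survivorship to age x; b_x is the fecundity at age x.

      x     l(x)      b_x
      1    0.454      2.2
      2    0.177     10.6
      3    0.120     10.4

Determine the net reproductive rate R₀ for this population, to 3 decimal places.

4.123

R₀ = Σ l(x) b_x:
  age 1: 0.454 × 2.2 = 0.9988
  age 2: 0.177 × 10.6 = 1.8762
  age 3: 0.120 × 10.4 = 1.2480
R₀ = 0.9988 + 1.8762 + 1.2480 = 4.1230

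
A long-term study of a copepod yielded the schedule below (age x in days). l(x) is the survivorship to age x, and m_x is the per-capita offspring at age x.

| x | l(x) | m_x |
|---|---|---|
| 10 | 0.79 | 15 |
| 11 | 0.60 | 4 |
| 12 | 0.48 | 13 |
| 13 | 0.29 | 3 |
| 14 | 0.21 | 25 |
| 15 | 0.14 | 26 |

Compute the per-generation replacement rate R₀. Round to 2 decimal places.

30.25

R₀ = Σ l(x) m_x:
  age 10: 0.79 × 15 = 11.8500
  age 11: 0.60 × 4 = 2.4000
  age 12: 0.48 × 13 = 6.2400
  age 13: 0.29 × 3 = 0.8700
  age 14: 0.21 × 25 = 5.2500
  age 15: 0.14 × 26 = 3.6400
R₀ = 11.8500 + 2.4000 + 6.2400 + 0.8700 + 5.2500 + 3.6400 = 30.2500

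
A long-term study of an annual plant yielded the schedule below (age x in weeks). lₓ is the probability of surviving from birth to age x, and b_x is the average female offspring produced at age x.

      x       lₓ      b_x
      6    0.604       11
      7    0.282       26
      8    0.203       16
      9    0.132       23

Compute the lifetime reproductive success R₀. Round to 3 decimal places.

20.260

R₀ = Σ lₓ b_x:
  age 6: 0.604 × 11 = 6.6440
  age 7: 0.282 × 26 = 7.3320
  age 8: 0.203 × 16 = 3.2480
  age 9: 0.132 × 23 = 3.0360
R₀ = 6.6440 + 7.3320 + 3.2480 + 3.0360 = 20.2600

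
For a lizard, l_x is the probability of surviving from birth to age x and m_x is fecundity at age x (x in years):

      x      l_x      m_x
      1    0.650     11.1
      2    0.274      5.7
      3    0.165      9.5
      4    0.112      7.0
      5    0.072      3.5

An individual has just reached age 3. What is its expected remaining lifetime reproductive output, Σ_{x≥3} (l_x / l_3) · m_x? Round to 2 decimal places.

l_3 = 0.165. Conditional survival from age 3 to x is l_x / l_3.
  x=3: (0.165/0.165) × 9.5 = 9.5000
  x=4: (0.112/0.165) × 7.0 = 4.7515
  x=5: (0.072/0.165) × 3.5 = 1.5273
Sum = 9.5000 + 4.7515 + 1.5273 = 15.7788

15.78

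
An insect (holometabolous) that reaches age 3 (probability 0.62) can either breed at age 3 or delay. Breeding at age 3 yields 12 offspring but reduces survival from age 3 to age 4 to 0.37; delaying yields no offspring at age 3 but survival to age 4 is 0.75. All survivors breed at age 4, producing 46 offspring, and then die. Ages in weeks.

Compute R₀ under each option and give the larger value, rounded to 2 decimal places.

21.39

breed at age 3: R₀ = 0.62 × (12 + 0.37 × 46) = 0.62 × 29.0200 = 17.9924
delay to age 4: R₀ = 0.62 × (0.75 × 46) = 0.62 × 34.5000 = 21.3900
Higher: delay to age 4 (21.3900).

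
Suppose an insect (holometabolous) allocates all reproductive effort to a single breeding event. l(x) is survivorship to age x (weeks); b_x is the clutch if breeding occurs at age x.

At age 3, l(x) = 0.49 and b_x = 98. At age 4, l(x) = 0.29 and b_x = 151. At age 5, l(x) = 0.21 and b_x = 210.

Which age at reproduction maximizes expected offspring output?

Expected offspring if breeding at age x = l(x) × b_x:
  age 3: 0.49 × 98 = 48.020
  age 4: 0.29 × 151 = 43.790
  age 5: 0.21 × 210 = 44.100
Maximum at age 3 (48.020).

3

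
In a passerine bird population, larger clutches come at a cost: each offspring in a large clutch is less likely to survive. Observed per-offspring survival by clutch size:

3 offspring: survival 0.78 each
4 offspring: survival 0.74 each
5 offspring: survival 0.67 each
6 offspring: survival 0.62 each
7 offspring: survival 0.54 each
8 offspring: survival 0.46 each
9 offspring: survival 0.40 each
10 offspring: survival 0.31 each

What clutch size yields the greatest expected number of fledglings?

Expected fledglings = c × s(c):
  c=3: 3 × 0.78 = 2.340
  c=4: 4 × 0.74 = 2.960
  c=5: 5 × 0.67 = 3.350
  c=6: 6 × 0.62 = 3.720
  c=7: 7 × 0.54 = 3.780
  c=8: 8 × 0.46 = 3.680
  c=9: 9 × 0.40 = 3.600
  c=10: 10 × 0.31 = 3.100
Maximum at c = 7 (3.780 fledglings).

7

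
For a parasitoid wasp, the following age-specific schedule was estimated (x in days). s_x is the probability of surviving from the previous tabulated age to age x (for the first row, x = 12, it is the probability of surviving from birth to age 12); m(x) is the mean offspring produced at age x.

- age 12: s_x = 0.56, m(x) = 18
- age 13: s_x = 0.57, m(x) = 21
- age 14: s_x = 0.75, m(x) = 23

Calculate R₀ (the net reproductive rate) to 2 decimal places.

Survivorship from birth: l_x = s_12·s_13·…·s_x.
  l_12 = 0.56000
  l_13 = 0.31920
  l_14 = 0.23940
R₀ = Σ l_x m(x):
  age 12: 0.56000 × 18 = 10.0800
  age 13: 0.31920 × 21 = 6.7032
  age 14: 0.23940 × 23 = 5.5062
R₀ = 10.0800 + 6.7032 + 5.5062 = 22.2894

22.29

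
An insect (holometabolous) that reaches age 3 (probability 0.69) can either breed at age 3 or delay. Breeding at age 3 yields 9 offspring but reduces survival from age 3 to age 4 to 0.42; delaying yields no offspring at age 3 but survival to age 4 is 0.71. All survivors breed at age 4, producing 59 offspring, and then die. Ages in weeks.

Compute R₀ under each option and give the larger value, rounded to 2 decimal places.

28.90

breed at age 3: R₀ = 0.69 × (9 + 0.42 × 59) = 0.69 × 33.7800 = 23.3082
delay to age 4: R₀ = 0.69 × (0.71 × 59) = 0.69 × 41.8900 = 28.9041
Higher: delay to age 4 (28.9041).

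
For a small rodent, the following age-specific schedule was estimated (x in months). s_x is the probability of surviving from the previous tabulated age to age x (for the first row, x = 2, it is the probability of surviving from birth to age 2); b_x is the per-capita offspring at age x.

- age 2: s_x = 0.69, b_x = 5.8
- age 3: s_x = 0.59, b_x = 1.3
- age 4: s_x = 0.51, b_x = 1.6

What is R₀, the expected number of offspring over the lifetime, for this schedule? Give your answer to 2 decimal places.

4.86

Survivorship from birth: l_x = s_2·s_3·…·s_x.
  l_2 = 0.69000
  l_3 = 0.40710
  l_4 = 0.20762
R₀ = Σ l_x b_x:
  age 2: 0.69000 × 5.8 = 4.0020
  age 3: 0.40710 × 1.3 = 0.5292
  age 4: 0.20762 × 1.6 = 0.3322
R₀ = 4.0020 + 0.5292 + 0.3322 = 4.8634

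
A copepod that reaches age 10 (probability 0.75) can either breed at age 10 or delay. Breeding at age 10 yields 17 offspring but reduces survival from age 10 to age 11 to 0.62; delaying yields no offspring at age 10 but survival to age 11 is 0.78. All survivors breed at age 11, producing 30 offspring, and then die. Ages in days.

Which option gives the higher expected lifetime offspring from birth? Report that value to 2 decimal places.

breed at age 10: R₀ = 0.75 × (17 + 0.62 × 30) = 0.75 × 35.6000 = 26.7000
delay to age 11: R₀ = 0.75 × (0.78 × 30) = 0.75 × 23.4000 = 17.5500
Higher: breed at age 10 (26.7000).

26.70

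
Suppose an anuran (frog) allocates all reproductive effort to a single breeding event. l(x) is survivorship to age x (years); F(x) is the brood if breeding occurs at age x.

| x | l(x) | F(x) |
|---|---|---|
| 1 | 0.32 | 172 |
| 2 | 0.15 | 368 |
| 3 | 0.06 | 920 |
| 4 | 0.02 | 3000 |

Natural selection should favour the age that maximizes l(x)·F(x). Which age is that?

4

Expected offspring if breeding at age x = l(x) × F(x):
  age 1: 0.32 × 172 = 55.040
  age 2: 0.15 × 368 = 55.200
  age 3: 0.06 × 920 = 55.200
  age 4: 0.02 × 3000 = 60.000
Maximum at age 4 (60.000).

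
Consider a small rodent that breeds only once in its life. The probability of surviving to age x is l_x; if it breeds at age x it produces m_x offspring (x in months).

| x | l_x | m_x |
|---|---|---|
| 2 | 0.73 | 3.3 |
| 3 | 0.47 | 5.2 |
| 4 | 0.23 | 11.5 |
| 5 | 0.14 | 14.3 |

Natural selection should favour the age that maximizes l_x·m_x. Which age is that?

Expected offspring if breeding at age x = l_x × m_x:
  age 2: 0.73 × 3.3 = 2.409
  age 3: 0.47 × 5.2 = 2.444
  age 4: 0.23 × 11.5 = 2.645
  age 5: 0.14 × 14.3 = 2.002
Maximum at age 4 (2.645).

4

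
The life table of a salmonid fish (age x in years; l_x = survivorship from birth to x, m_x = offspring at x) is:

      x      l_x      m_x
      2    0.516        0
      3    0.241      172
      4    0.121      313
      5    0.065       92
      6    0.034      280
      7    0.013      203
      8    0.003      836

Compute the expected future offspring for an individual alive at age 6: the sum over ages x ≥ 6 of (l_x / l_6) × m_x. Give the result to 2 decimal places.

431.38

l_6 = 0.034. Conditional survival from age 6 to x is l_x / l_6.
  x=6: (0.034/0.034) × 280 = 280.0000
  x=7: (0.013/0.034) × 203 = 77.6176
  x=8: (0.003/0.034) × 836 = 73.7647
Sum = 280.0000 + 77.6176 + 73.7647 = 431.3824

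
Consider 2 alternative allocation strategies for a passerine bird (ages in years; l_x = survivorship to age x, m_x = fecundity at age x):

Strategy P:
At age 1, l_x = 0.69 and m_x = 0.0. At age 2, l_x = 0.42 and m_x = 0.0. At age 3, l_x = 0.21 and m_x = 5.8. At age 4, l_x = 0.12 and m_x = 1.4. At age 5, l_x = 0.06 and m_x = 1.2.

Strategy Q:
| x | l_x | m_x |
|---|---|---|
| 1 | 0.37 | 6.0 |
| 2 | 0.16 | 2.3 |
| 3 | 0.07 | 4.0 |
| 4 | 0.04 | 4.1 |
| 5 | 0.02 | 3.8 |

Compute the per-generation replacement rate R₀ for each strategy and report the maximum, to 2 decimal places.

3.11

Strategy P: R₀ = 0.69×0.0 + 0.42×0.0 + 0.21×5.8 + 0.12×1.4 + 0.06×1.2 = 1.4580
Strategy Q: R₀ = 0.37×6.0 + 0.16×2.3 + 0.07×4.0 + 0.04×4.1 + 0.02×3.8 = 3.1080
Highest R₀: strategy Q with 3.1080.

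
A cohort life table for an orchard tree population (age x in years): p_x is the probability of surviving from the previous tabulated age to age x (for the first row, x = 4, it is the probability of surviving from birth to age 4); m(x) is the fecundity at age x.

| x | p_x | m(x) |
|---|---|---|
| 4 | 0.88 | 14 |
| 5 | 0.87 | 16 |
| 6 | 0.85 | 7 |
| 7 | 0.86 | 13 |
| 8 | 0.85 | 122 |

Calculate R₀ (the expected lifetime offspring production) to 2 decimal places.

94.44

Survivorship from birth: l_x = p_4·p_5·…·p_x.
  l_4 = 0.88000
  l_5 = 0.76560
  l_6 = 0.65076
  l_7 = 0.55965
  l_8 = 0.47571
R₀ = Σ l_x m(x):
  age 4: 0.88000 × 14 = 12.3200
  age 5: 0.76560 × 16 = 12.2496
  age 6: 0.65076 × 7 = 4.5553
  age 7: 0.55965 × 13 = 7.2754
  age 8: 0.47571 × 122 = 58.0366
R₀ = 12.3200 + 12.2496 + 4.5553 + 7.2754 + 58.0366 = 94.4370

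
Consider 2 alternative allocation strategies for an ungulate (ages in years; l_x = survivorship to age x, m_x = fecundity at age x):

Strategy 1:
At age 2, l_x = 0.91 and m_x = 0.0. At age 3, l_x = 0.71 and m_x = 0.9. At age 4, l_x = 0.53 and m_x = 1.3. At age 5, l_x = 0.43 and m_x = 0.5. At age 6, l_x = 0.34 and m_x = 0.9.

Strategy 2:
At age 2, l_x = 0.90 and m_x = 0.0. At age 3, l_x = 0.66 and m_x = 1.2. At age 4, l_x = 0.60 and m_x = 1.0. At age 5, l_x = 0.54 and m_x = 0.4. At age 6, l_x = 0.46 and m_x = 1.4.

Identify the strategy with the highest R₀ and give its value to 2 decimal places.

2.25

Strategy 1: R₀ = 0.91×0.0 + 0.71×0.9 + 0.53×1.3 + 0.43×0.5 + 0.34×0.9 = 1.8490
Strategy 2: R₀ = 0.90×0.0 + 0.66×1.2 + 0.60×1.0 + 0.54×0.4 + 0.46×1.4 = 2.2520
Highest R₀: strategy 2 with 2.2520.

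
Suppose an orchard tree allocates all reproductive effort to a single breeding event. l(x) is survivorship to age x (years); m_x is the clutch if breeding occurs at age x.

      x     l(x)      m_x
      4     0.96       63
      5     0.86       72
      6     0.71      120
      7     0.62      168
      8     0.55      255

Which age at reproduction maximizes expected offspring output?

Expected offspring if breeding at age x = l(x) × m_x:
  age 4: 0.96 × 63 = 60.480
  age 5: 0.86 × 72 = 61.920
  age 6: 0.71 × 120 = 85.200
  age 7: 0.62 × 168 = 104.160
  age 8: 0.55 × 255 = 140.250
Maximum at age 8 (140.250).

8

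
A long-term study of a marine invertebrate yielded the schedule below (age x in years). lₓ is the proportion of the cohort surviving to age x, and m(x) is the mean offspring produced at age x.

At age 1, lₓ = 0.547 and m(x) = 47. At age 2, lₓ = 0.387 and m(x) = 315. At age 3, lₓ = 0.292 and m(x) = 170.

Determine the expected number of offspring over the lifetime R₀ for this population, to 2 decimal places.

R₀ = Σ lₓ m(x):
  age 1: 0.547 × 47 = 25.7090
  age 2: 0.387 × 315 = 121.9050
  age 3: 0.292 × 170 = 49.6400
R₀ = 25.7090 + 121.9050 + 49.6400 = 197.2540

197.25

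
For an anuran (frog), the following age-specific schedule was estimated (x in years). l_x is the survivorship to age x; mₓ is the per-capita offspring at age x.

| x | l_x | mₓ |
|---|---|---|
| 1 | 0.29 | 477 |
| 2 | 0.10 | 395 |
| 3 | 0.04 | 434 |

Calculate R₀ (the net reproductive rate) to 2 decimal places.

R₀ = Σ l_x mₓ:
  age 1: 0.29 × 477 = 138.3300
  age 2: 0.10 × 395 = 39.5000
  age 3: 0.04 × 434 = 17.3600
R₀ = 138.3300 + 39.5000 + 17.3600 = 195.1900

195.19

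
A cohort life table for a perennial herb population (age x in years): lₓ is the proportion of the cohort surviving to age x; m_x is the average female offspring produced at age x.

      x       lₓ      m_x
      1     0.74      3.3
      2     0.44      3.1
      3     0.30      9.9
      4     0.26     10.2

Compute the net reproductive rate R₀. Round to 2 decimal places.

R₀ = Σ lₓ m_x:
  age 1: 0.74 × 3.3 = 2.4420
  age 2: 0.44 × 3.1 = 1.3640
  age 3: 0.30 × 9.9 = 2.9700
  age 4: 0.26 × 10.2 = 2.6520
R₀ = 2.4420 + 1.3640 + 2.9700 + 2.6520 = 9.4280

9.43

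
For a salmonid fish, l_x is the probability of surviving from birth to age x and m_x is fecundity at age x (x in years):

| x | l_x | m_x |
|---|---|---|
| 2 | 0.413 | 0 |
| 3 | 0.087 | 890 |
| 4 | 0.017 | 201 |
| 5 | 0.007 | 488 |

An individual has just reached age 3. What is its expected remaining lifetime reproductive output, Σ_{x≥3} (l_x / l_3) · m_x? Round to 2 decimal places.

968.54

l_3 = 0.087. Conditional survival from age 3 to x is l_x / l_3.
  x=3: (0.087/0.087) × 890 = 890.0000
  x=4: (0.017/0.087) × 201 = 39.2759
  x=5: (0.007/0.087) × 488 = 39.2644
Sum = 890.0000 + 39.2759 + 39.2644 = 968.5402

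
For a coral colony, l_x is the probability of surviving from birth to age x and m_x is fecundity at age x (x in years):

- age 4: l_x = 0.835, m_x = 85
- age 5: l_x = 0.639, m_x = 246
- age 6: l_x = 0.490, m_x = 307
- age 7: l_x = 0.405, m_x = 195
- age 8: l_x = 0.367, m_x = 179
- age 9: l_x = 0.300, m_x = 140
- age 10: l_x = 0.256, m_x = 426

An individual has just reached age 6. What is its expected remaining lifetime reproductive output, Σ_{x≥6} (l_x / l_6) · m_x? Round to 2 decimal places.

910.52

l_6 = 0.490. Conditional survival from age 6 to x is l_x / l_6.
  x=6: (0.490/0.490) × 307 = 307.0000
  x=7: (0.405/0.490) × 195 = 161.1735
  x=8: (0.367/0.490) × 179 = 134.0673
  x=9: (0.300/0.490) × 140 = 85.7143
  x=10: (0.256/0.490) × 426 = 222.5633
Sum = 307.0000 + 161.1735 + 134.0673 + 85.7143 + 222.5633 = 910.5184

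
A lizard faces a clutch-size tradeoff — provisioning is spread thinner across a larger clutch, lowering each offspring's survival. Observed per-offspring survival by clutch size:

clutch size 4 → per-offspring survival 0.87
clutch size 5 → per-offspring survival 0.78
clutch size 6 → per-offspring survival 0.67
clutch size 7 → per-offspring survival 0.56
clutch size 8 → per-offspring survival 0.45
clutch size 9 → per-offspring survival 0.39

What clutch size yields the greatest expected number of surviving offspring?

Expected surviving offspring = c × s(c):
  c=4: 4 × 0.87 = 3.480
  c=5: 5 × 0.78 = 3.900
  c=6: 6 × 0.67 = 4.020
  c=7: 7 × 0.56 = 3.920
  c=8: 8 × 0.45 = 3.600
  c=9: 9 × 0.39 = 3.510
Maximum at c = 6 (4.020 surviving offspring).

6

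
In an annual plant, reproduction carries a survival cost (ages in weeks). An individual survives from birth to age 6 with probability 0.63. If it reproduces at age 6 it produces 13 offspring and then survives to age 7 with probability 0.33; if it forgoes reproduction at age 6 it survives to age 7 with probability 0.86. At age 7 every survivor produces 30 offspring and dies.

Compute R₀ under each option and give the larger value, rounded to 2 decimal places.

16.25

breed at age 6: R₀ = 0.63 × (13 + 0.33 × 30) = 0.63 × 22.9000 = 14.4270
delay to age 7: R₀ = 0.63 × (0.86 × 30) = 0.63 × 25.8000 = 16.2540
Higher: delay to age 7 (16.2540).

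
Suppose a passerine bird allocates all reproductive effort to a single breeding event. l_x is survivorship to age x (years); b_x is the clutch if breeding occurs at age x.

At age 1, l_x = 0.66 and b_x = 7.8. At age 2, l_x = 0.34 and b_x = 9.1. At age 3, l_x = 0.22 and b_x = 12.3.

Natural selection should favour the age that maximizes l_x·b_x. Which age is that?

1

Expected offspring if breeding at age x = l_x × b_x:
  age 1: 0.66 × 7.8 = 5.148
  age 2: 0.34 × 9.1 = 3.094
  age 3: 0.22 × 12.3 = 2.706
Maximum at age 1 (5.148).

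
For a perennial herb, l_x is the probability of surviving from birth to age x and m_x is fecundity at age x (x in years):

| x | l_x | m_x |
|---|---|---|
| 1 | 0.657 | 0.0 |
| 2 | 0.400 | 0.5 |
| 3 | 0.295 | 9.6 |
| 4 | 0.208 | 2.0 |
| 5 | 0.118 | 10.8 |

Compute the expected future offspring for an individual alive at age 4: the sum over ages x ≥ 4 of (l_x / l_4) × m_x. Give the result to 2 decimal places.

l_4 = 0.208. Conditional survival from age 4 to x is l_x / l_4.
  x=4: (0.208/0.208) × 2.0 = 2.0000
  x=5: (0.118/0.208) × 10.8 = 6.1269
Sum = 2.0000 + 6.1269 = 8.1269

8.13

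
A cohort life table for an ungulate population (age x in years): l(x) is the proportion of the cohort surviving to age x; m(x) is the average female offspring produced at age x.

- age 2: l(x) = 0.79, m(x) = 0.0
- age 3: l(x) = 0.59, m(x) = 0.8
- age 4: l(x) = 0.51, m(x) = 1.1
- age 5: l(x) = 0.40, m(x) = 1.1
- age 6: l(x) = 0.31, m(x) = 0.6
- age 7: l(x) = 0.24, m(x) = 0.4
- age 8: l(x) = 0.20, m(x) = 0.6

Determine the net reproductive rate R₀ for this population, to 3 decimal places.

1.875

R₀ = Σ l(x) m(x):
  age 2: 0.79 × 0.0 = 0.0000
  age 3: 0.59 × 0.8 = 0.4720
  age 4: 0.51 × 1.1 = 0.5610
  age 5: 0.40 × 1.1 = 0.4400
  age 6: 0.31 × 0.6 = 0.1860
  age 7: 0.24 × 0.4 = 0.0960
  age 8: 0.20 × 0.6 = 0.1200
R₀ = 0.0000 + 0.4720 + 0.5610 + 0.4400 + 0.1860 + 0.0960 + 0.1200 = 1.8750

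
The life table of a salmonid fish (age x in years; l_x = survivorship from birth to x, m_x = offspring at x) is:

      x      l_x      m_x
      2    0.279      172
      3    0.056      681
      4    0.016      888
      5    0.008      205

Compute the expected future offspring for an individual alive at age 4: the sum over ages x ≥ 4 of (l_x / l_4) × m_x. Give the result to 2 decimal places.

l_4 = 0.016. Conditional survival from age 4 to x is l_x / l_4.
  x=4: (0.016/0.016) × 888 = 888.0000
  x=5: (0.008/0.016) × 205 = 102.5000
Sum = 888.0000 + 102.5000 = 990.5000

990.50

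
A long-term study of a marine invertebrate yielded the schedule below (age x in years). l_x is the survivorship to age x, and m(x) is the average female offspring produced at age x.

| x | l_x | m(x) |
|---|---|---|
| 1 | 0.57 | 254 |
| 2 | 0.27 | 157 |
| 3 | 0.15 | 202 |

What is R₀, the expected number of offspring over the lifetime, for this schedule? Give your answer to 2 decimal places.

217.47

R₀ = Σ l_x m(x):
  age 1: 0.57 × 254 = 144.7800
  age 2: 0.27 × 157 = 42.3900
  age 3: 0.15 × 202 = 30.3000
R₀ = 144.7800 + 42.3900 + 30.3000 = 217.4700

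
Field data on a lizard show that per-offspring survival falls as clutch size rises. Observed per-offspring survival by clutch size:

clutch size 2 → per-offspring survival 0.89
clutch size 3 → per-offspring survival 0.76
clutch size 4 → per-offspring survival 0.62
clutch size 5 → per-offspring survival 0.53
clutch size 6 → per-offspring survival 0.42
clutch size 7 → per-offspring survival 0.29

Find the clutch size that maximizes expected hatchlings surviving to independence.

5

Expected hatchlings surviving to independence = c × s(c):
  c=2: 2 × 0.89 = 1.780
  c=3: 3 × 0.76 = 2.280
  c=4: 4 × 0.62 = 2.480
  c=5: 5 × 0.53 = 2.650
  c=6: 6 × 0.42 = 2.520
  c=7: 7 × 0.29 = 2.030
Maximum at c = 5 (2.650 hatchlings surviving to independence).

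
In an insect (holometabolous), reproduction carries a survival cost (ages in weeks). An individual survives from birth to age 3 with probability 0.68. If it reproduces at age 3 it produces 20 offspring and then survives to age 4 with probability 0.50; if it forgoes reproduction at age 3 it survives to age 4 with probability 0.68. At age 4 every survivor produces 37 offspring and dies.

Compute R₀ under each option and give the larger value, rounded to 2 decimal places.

breed at age 3: R₀ = 0.68 × (20 + 0.50 × 37) = 0.68 × 38.5000 = 26.1800
delay to age 4: R₀ = 0.68 × (0.68 × 37) = 0.68 × 25.1600 = 17.1088
Higher: breed at age 3 (26.1800).

26.18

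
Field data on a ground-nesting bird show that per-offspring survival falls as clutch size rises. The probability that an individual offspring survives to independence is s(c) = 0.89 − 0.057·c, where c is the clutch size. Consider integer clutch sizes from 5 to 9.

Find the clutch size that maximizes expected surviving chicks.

8

Expected surviving chicks = c × s(c):
  c=5: 5 × 0.605 = 3.025
  c=6: 6 × 0.548 = 3.288
  c=7: 7 × 0.491 = 3.437
  c=8: 8 × 0.434 = 3.472
  c=9: 9 × 0.377 = 3.393
Maximum at c = 8 (3.472 surviving chicks).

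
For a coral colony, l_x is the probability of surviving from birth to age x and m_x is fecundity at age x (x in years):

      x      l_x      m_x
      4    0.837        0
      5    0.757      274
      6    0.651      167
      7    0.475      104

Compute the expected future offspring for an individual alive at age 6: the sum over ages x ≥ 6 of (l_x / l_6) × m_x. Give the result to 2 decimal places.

242.88

l_6 = 0.651. Conditional survival from age 6 to x is l_x / l_6.
  x=6: (0.651/0.651) × 167 = 167.0000
  x=7: (0.475/0.651) × 104 = 75.8833
Sum = 167.0000 + 75.8833 = 242.8833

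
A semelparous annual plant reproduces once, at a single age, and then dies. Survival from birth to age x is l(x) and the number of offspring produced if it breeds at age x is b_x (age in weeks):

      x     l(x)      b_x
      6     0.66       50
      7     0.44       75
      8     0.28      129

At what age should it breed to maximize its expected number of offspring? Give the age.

Expected offspring if breeding at age x = l(x) × b_x:
  age 6: 0.66 × 50 = 33.000
  age 7: 0.44 × 75 = 33.000
  age 8: 0.28 × 129 = 36.120
Maximum at age 8 (36.120).

8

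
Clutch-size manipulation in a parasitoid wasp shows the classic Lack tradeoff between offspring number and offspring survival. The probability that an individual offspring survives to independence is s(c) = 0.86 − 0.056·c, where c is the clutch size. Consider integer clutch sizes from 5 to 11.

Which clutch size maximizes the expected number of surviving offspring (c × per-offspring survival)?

8

Expected surviving offspring = c × s(c):
  c=5: 5 × 0.580 = 2.900
  c=6: 6 × 0.524 = 3.144
  c=7: 7 × 0.468 = 3.276
  c=8: 8 × 0.412 = 3.296
  c=9: 9 × 0.356 = 3.204
  c=10: 10 × 0.300 = 3.000
  c=11: 11 × 0.244 = 2.684
Maximum at c = 8 (3.296 surviving offspring).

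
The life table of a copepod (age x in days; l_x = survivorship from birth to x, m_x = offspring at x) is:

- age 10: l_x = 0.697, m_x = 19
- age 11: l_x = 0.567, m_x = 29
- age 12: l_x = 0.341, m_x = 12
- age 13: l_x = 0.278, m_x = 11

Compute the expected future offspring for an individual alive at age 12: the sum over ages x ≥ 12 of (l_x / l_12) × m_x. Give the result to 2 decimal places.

20.97

l_12 = 0.341. Conditional survival from age 12 to x is l_x / l_12.
  x=12: (0.341/0.341) × 12 = 12.0000
  x=13: (0.278/0.341) × 11 = 8.9677
Sum = 12.0000 + 8.9677 = 20.9677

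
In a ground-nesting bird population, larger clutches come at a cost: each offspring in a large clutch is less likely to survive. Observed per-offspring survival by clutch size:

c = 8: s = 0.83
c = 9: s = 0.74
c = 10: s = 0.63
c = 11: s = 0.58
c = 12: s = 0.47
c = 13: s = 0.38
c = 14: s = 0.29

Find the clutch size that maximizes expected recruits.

9

Expected recruits = c × s(c):
  c=8: 8 × 0.83 = 6.640
  c=9: 9 × 0.74 = 6.660
  c=10: 10 × 0.63 = 6.300
  c=11: 11 × 0.58 = 6.380
  c=12: 12 × 0.47 = 5.640
  c=13: 13 × 0.38 = 4.940
  c=14: 14 × 0.29 = 4.060
Maximum at c = 9 (6.660 recruits).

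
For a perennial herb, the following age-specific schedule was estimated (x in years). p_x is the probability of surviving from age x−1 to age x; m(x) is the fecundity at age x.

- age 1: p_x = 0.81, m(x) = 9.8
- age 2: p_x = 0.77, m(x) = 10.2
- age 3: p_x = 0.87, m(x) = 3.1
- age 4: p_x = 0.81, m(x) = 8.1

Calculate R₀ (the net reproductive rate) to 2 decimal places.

19.54

Survivorship from birth: l_x = p_1·p_2·…·p_x.
  l_1 = 0.81000
  l_2 = 0.62370
  l_3 = 0.54262
  l_4 = 0.43952
R₀ = Σ l_x m(x):
  age 1: 0.81000 × 9.8 = 7.9380
  age 2: 0.62370 × 10.2 = 6.3617
  age 3: 0.54262 × 3.1 = 1.6821
  age 4: 0.43952 × 8.1 = 3.5601
R₀ = 7.9380 + 6.3617 + 1.6821 + 3.5601 = 19.5420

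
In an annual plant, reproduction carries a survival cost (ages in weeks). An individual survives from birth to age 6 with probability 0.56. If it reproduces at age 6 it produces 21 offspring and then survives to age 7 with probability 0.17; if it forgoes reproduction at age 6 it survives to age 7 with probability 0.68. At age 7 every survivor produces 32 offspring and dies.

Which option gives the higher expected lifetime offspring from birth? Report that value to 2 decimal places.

14.81

breed at age 6: R₀ = 0.56 × (21 + 0.17 × 32) = 0.56 × 26.4400 = 14.8064
delay to age 7: R₀ = 0.56 × (0.68 × 32) = 0.56 × 21.7600 = 12.1856
Higher: breed at age 6 (14.8064).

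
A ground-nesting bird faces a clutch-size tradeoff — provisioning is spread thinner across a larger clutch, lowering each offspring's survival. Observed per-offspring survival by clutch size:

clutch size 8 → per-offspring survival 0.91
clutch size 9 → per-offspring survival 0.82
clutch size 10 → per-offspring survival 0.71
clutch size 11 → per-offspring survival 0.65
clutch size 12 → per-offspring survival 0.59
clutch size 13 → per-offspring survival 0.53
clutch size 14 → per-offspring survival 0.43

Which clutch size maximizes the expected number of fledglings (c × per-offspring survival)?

Expected fledglings = c × s(c):
  c=8: 8 × 0.91 = 7.280
  c=9: 9 × 0.82 = 7.380
  c=10: 10 × 0.71 = 7.100
  c=11: 11 × 0.65 = 7.150
  c=12: 12 × 0.59 = 7.080
  c=13: 13 × 0.53 = 6.890
  c=14: 14 × 0.43 = 6.020
Maximum at c = 9 (7.380 fledglings).

9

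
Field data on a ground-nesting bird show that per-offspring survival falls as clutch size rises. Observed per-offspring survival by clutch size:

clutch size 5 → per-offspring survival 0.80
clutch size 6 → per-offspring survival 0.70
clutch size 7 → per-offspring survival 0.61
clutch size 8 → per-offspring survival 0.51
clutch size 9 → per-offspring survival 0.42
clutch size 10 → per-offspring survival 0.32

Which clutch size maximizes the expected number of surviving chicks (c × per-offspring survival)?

7

Expected surviving chicks = c × s(c):
  c=5: 5 × 0.80 = 4.000
  c=6: 6 × 0.70 = 4.200
  c=7: 7 × 0.61 = 4.270
  c=8: 8 × 0.51 = 4.080
  c=9: 9 × 0.42 = 3.780
  c=10: 10 × 0.32 = 3.200
Maximum at c = 7 (4.270 surviving chicks).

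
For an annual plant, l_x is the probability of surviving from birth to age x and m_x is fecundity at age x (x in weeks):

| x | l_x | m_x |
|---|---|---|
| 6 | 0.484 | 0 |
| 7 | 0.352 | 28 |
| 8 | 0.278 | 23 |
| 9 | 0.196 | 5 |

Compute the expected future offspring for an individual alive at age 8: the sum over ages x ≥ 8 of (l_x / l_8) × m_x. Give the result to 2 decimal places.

26.53

l_8 = 0.278. Conditional survival from age 8 to x is l_x / l_8.
  x=8: (0.278/0.278) × 23 = 23.0000
  x=9: (0.196/0.278) × 5 = 3.5252
Sum = 23.0000 + 3.5252 = 26.5252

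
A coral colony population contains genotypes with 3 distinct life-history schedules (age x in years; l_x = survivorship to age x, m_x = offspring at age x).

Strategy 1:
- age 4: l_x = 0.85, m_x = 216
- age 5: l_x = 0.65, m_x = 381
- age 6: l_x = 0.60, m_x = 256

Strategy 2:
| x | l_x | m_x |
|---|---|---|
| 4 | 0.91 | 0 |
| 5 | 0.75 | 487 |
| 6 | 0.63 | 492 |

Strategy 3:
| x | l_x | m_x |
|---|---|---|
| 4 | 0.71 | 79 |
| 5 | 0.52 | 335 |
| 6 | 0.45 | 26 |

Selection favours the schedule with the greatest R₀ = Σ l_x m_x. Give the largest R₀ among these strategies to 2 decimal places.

675.21

Strategy 1: R₀ = 0.85×216 + 0.65×381 + 0.60×256 = 584.8500
Strategy 2: R₀ = 0.91×0 + 0.75×487 + 0.63×492 = 675.2100
Strategy 3: R₀ = 0.71×79 + 0.52×335 + 0.45×26 = 241.9900
Highest R₀: strategy 2 with 675.2100.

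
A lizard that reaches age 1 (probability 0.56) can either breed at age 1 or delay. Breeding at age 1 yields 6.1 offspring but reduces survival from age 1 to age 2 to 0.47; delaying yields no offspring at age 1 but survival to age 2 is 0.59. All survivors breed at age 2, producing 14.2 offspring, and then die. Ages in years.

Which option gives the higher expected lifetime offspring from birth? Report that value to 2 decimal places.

7.15

breed at age 1: R₀ = 0.56 × (6.1 + 0.47 × 14.2) = 0.56 × 12.7740 = 7.1534
delay to age 2: R₀ = 0.56 × (0.59 × 14.2) = 0.56 × 8.3780 = 4.6917
Higher: breed at age 1 (7.1534).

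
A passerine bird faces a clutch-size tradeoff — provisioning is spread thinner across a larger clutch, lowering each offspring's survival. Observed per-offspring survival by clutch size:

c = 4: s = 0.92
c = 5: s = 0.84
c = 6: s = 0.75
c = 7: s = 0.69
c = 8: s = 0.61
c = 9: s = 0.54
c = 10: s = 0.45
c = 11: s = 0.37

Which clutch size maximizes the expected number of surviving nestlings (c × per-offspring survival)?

8

Expected surviving nestlings = c × s(c):
  c=4: 4 × 0.92 = 3.680
  c=5: 5 × 0.84 = 4.200
  c=6: 6 × 0.75 = 4.500
  c=7: 7 × 0.69 = 4.830
  c=8: 8 × 0.61 = 4.880
  c=9: 9 × 0.54 = 4.860
  c=10: 10 × 0.45 = 4.500
  c=11: 11 × 0.37 = 4.070
Maximum at c = 8 (4.880 surviving nestlings).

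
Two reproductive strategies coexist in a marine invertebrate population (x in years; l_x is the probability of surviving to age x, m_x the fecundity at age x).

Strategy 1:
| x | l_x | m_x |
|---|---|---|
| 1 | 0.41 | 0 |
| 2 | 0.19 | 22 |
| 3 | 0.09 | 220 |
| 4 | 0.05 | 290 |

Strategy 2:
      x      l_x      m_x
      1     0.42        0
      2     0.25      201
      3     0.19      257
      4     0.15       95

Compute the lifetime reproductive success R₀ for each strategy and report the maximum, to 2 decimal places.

113.33

Strategy 1: R₀ = 0.41×0 + 0.19×22 + 0.09×220 + 0.05×290 = 38.4800
Strategy 2: R₀ = 0.42×0 + 0.25×201 + 0.19×257 + 0.15×95 = 113.3300
Highest R₀: strategy 2 with 113.3300.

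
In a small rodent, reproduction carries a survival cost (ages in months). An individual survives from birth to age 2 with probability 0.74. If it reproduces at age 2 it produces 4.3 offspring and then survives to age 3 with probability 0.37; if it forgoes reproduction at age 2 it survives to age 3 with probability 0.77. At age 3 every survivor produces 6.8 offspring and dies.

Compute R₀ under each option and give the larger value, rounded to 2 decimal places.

5.04

breed at age 2: R₀ = 0.74 × (4.3 + 0.37 × 6.8) = 0.74 × 6.8160 = 5.0438
delay to age 3: R₀ = 0.74 × (0.77 × 6.8) = 0.74 × 5.2360 = 3.8746
Higher: breed at age 2 (5.0438).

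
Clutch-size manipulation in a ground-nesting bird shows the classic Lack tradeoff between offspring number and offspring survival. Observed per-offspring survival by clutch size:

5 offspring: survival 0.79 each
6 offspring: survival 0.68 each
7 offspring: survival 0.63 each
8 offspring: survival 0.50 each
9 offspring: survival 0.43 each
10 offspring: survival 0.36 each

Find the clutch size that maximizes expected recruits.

Expected recruits = c × s(c):
  c=5: 5 × 0.79 = 3.950
  c=6: 6 × 0.68 = 4.080
  c=7: 7 × 0.63 = 4.410
  c=8: 8 × 0.50 = 4.000
  c=9: 9 × 0.43 = 3.870
  c=10: 10 × 0.36 = 3.600
Maximum at c = 7 (4.410 recruits).

7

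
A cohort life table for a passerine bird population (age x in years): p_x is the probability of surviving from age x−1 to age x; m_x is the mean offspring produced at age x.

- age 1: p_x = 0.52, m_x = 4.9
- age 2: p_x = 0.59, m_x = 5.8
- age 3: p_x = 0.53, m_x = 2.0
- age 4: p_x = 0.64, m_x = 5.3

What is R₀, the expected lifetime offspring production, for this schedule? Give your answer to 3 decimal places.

Survivorship from birth: l_x = p_1·p_2·…·p_x.
  l_1 = 0.52000
  l_2 = 0.30680
  l_3 = 0.16260
  l_4 = 0.10407
R₀ = Σ l_x m_x:
  age 1: 0.52000 × 4.9 = 2.5480
  age 2: 0.30680 × 5.8 = 1.7794
  age 3: 0.16260 × 2.0 = 0.3252
  age 4: 0.10407 × 5.3 = 0.5516
R₀ = 2.5480 + 1.7794 + 0.3252 + 0.5516 = 5.2042

5.204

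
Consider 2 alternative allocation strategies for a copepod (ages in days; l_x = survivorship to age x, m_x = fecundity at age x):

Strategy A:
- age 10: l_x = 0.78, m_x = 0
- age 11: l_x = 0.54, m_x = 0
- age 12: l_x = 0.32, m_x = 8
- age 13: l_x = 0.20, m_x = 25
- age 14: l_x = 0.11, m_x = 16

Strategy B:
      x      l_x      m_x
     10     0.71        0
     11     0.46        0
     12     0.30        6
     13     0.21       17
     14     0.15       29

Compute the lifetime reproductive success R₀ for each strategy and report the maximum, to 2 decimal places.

Strategy A: R₀ = 0.78×0 + 0.54×0 + 0.32×8 + 0.20×25 + 0.11×16 = 9.3200
Strategy B: R₀ = 0.71×0 + 0.46×0 + 0.30×6 + 0.21×17 + 0.15×29 = 9.7200
Highest R₀: strategy B with 9.7200.

9.72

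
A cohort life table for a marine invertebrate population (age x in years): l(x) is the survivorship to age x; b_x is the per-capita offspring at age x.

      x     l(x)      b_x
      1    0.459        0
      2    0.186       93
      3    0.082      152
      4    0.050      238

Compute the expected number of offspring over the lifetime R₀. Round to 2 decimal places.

R₀ = Σ l(x) b_x:
  age 1: 0.459 × 0 = 0.0000
  age 2: 0.186 × 93 = 17.2980
  age 3: 0.082 × 152 = 12.4640
  age 4: 0.050 × 238 = 11.9000
R₀ = 0.0000 + 17.2980 + 12.4640 + 11.9000 = 41.6620

41.66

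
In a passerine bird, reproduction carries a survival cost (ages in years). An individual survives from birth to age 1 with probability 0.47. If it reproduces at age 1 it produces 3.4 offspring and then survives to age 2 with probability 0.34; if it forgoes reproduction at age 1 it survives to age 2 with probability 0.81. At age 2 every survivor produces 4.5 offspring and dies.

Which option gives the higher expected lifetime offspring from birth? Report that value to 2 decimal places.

2.32

breed at age 1: R₀ = 0.47 × (3.4 + 0.34 × 4.5) = 0.47 × 4.9300 = 2.3171
delay to age 2: R₀ = 0.47 × (0.81 × 4.5) = 0.47 × 3.6450 = 1.7132
Higher: breed at age 1 (2.3171).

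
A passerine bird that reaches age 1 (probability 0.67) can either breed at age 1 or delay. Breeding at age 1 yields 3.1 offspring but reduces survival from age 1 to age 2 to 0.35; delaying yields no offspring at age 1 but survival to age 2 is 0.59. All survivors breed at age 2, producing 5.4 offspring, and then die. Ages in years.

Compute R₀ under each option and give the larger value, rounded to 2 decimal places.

3.34

breed at age 1: R₀ = 0.67 × (3.1 + 0.35 × 5.4) = 0.67 × 4.9900 = 3.3433
delay to age 2: R₀ = 0.67 × (0.59 × 5.4) = 0.67 × 3.1860 = 2.1346
Higher: breed at age 1 (3.3433).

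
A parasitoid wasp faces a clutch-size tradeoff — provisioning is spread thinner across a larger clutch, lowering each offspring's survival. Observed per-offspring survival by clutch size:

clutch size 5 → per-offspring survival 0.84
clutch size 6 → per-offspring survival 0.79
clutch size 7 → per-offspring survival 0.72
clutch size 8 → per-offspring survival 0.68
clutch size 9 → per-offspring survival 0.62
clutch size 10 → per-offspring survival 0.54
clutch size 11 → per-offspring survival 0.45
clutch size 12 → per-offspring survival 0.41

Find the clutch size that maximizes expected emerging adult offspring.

9

Expected emerging adult offspring = c × s(c):
  c=5: 5 × 0.84 = 4.200
  c=6: 6 × 0.79 = 4.740
  c=7: 7 × 0.72 = 5.040
  c=8: 8 × 0.68 = 5.440
  c=9: 9 × 0.62 = 5.580
  c=10: 10 × 0.54 = 5.400
  c=11: 11 × 0.45 = 4.950
  c=12: 12 × 0.41 = 4.920
Maximum at c = 9 (5.580 emerging adult offspring).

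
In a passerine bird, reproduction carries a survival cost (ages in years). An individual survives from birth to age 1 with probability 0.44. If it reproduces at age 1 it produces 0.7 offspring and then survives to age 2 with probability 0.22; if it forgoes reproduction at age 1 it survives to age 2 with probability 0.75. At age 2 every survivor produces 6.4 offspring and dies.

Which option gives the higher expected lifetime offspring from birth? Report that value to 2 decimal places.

2.11

breed at age 1: R₀ = 0.44 × (0.7 + 0.22 × 6.4) = 0.44 × 2.1080 = 0.9275
delay to age 2: R₀ = 0.44 × (0.75 × 6.4) = 0.44 × 4.8000 = 2.1120
Higher: delay to age 2 (2.1120).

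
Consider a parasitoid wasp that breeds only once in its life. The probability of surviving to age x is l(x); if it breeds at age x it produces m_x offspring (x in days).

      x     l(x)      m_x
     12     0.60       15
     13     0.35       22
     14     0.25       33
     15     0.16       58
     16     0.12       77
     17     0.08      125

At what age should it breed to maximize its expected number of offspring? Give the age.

Expected offspring if breeding at age x = l(x) × m_x:
  age 12: 0.60 × 15 = 9.000
  age 13: 0.35 × 22 = 7.700
  age 14: 0.25 × 33 = 8.250
  age 15: 0.16 × 58 = 9.280
  age 16: 0.12 × 77 = 9.240
  age 17: 0.08 × 125 = 10.000
Maximum at age 17 (10.000).

17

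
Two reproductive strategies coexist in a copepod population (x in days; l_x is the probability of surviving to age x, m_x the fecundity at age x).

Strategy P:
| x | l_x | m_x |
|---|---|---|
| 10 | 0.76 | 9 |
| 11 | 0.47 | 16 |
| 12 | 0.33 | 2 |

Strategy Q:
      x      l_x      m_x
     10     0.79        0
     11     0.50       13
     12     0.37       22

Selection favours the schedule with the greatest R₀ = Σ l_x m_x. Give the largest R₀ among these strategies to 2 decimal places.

Strategy P: R₀ = 0.76×9 + 0.47×16 + 0.33×2 = 15.0200
Strategy Q: R₀ = 0.79×0 + 0.50×13 + 0.37×22 = 14.6400
Highest R₀: strategy P with 15.0200.

15.02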